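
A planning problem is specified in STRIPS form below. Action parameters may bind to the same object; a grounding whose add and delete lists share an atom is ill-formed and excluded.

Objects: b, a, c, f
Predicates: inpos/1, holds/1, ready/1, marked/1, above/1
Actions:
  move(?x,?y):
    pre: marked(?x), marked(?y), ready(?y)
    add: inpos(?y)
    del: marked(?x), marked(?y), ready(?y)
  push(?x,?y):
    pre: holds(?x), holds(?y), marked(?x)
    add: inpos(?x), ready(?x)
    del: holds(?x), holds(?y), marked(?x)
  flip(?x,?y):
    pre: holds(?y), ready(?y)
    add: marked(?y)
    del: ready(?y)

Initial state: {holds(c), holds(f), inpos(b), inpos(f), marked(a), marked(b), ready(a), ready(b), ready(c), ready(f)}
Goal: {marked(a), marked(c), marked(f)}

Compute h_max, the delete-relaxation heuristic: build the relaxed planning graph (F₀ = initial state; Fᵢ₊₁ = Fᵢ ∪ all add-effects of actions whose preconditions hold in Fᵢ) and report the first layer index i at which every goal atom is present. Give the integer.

1

F0 = init (10 atoms)
F1 = F0 ∪ {inpos(a), marked(c), marked(f)}  (13 atoms)
goal ⊆ F1  ⇒  h_max = 1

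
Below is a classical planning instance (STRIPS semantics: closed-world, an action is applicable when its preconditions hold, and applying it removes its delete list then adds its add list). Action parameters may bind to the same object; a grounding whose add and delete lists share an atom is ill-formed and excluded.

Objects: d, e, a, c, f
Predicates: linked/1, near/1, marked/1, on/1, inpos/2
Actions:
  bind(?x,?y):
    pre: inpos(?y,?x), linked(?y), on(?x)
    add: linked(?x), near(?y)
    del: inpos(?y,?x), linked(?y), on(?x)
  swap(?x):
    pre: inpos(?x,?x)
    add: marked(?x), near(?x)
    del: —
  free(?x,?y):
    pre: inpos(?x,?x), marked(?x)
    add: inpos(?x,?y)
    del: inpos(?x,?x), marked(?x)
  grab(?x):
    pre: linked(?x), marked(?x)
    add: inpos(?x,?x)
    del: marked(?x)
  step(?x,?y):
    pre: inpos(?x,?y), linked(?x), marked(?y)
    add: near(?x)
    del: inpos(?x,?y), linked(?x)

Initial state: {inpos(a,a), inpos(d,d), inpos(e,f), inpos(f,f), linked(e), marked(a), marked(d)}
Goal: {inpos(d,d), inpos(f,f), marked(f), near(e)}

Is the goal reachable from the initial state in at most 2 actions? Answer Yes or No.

Yes

1. swap(f)  →  {inpos(a,a), inpos(d,d), inpos(e,f), inpos(f,f), linked(e), marked(a), marked(d), marked(f), near(f)}
2. step(e,f)  →  {inpos(a,a), inpos(d,d), inpos(f,f), marked(a), marked(d), marked(f), near(e), near(f)}
optimal plan length = 2; 2 ≤ 2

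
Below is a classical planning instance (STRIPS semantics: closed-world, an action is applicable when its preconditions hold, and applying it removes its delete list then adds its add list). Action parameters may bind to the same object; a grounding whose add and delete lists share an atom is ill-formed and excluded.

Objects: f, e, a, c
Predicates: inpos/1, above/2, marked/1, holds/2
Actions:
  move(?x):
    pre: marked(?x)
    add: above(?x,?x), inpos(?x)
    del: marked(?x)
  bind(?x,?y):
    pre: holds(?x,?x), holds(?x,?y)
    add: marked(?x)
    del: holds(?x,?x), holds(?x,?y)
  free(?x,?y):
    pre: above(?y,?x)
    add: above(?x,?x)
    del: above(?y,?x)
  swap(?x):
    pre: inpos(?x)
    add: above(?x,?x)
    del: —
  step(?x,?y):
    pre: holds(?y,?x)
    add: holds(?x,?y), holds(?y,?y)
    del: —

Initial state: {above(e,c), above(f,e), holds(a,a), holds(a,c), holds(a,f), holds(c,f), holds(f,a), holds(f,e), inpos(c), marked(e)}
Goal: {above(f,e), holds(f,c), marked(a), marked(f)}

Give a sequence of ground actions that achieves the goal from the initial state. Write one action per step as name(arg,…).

bind(a,f); step(f,c); step(e,f); bind(f,f)

1. bind(a,f)  →  {above(e,c), above(f,e), holds(a,c), holds(c,f), holds(f,a), holds(f,e), inpos(c), marked(a), marked(e)}
2. step(f,c)  →  {above(e,c), above(f,e), holds(a,c), holds(c,c), holds(c,f), holds(f,a), holds(f,c), holds(f,e), inpos(c), marked(a), marked(e)}
3. step(e,f)  →  {above(e,c), above(f,e), holds(a,c), holds(c,c), holds(c,f), holds(e,f), holds(f,a), holds(f,c), holds(f,e), holds(f,f), inpos(c), marked(a), marked(e)}
4. bind(f,f)  →  {above(e,c), above(f,e), holds(a,c), holds(c,c), holds(c,f), holds(e,f), holds(f,a), holds(f,c), holds(f,e), inpos(c), marked(a), marked(e), marked(f)}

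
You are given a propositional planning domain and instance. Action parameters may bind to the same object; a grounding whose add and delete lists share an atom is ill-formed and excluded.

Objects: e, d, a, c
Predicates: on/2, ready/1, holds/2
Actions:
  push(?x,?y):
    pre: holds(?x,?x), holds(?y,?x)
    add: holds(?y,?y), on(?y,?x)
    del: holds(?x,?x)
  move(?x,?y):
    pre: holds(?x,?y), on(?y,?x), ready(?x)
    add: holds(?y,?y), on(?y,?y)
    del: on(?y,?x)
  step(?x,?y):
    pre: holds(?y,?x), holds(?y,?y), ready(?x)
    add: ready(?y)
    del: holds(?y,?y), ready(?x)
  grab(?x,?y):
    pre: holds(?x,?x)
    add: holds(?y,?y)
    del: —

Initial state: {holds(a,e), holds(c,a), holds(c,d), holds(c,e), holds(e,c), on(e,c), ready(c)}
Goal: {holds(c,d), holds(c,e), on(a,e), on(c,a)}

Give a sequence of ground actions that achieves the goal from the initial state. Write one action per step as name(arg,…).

move(c,e); push(e,a); push(a,c)

1. move(c,e)  →  {holds(a,e), holds(c,a), holds(c,d), holds(c,e), holds(e,c), holds(e,e), on(e,e), ready(c)}
2. push(e,a)  →  {holds(a,a), holds(a,e), holds(c,a), holds(c,d), holds(c,e), holds(e,c), on(a,e), on(e,e), ready(c)}
3. push(a,c)  →  {holds(a,e), holds(c,a), holds(c,c), holds(c,d), holds(c,e), holds(e,c), on(a,e), on(c,a), on(e,e), ready(c)}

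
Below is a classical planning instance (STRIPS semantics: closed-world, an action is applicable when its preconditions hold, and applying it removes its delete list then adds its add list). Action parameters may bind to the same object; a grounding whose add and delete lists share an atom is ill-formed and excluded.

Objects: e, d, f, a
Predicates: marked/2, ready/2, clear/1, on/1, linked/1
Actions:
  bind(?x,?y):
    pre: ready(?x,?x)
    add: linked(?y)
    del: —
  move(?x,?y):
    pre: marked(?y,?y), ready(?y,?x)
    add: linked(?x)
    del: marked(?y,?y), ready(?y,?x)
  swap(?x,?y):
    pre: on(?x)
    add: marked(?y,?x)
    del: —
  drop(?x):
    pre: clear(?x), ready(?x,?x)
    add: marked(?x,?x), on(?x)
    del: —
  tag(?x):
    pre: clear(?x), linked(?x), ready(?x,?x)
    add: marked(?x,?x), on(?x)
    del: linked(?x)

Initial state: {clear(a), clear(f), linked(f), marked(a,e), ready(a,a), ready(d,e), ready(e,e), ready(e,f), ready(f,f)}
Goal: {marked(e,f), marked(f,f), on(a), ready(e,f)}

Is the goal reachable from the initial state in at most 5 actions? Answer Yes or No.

1. drop(f)  →  {clear(a), clear(f), linked(f), marked(a,e), marked(f,f), on(f), ready(a,a), ready(d,e), ready(e,e), ready(e,f), ready(f,f)}
2. swap(f,e)  →  {clear(a), clear(f), linked(f), marked(a,e), marked(e,f), marked(f,f), on(f), ready(a,a), ready(d,e), ready(e,e), ready(e,f), ready(f,f)}
3. drop(a)  →  {clear(a), clear(f), linked(f), marked(a,a), marked(a,e), marked(e,f), marked(f,f), on(a), on(f), ready(a,a), ready(d,e), ready(e,e), ready(e,f), ready(f,f)}
optimal plan length = 3; 3 ≤ 5

Yes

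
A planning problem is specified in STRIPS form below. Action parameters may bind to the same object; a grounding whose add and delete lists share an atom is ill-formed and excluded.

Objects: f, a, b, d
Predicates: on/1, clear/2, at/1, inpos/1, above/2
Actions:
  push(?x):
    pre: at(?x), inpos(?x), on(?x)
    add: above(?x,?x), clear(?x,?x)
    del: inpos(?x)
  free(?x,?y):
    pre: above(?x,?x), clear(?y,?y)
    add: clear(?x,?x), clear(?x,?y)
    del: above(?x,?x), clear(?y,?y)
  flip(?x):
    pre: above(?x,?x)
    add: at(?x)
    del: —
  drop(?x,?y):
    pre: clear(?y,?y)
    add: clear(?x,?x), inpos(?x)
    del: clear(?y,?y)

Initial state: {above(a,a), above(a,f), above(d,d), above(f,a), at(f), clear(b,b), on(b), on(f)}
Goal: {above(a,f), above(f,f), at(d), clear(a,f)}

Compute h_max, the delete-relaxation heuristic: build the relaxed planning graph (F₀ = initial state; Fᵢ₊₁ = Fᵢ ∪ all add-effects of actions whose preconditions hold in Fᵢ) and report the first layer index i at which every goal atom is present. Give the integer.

2

F0 = init (8 atoms)
F1 = F0 ∪ {at(a), at(d), clear(a,a), clear(a,b), clear(d,b), clear(d,d), clear(f,f), inpos(a), inpos(d), inpos(f)}  (18 atoms)
F2 = F1 ∪ {above(f,f), clear(a,d), clear(a,f), clear(d,a), clear(d,f), inpos(b)}  (24 atoms)
goal ⊆ F2  ⇒  h_max = 2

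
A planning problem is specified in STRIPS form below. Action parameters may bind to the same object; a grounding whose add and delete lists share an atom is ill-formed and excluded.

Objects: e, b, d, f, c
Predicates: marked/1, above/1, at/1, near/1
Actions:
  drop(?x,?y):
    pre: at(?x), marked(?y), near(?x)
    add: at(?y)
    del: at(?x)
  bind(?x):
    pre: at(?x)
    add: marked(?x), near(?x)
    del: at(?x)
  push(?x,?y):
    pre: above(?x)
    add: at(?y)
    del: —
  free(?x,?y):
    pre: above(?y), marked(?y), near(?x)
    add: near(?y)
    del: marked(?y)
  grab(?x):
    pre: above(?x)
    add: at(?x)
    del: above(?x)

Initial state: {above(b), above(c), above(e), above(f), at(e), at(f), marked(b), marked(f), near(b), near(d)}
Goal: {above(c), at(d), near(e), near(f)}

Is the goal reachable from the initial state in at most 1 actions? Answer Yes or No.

No

1. bind(e)  →  {above(b), above(c), above(e), above(f), at(f), marked(b), marked(e), marked(f), near(b), near(d), near(e)}
2. bind(f)  →  {above(b), above(c), above(e), above(f), marked(b), marked(e), marked(f), near(b), near(d), near(e), near(f)}
3. push(e,d)  →  {above(b), above(c), above(e), above(f), at(d), marked(b), marked(e), marked(f), near(b), near(d), near(e), near(f)}
optimal plan length = 3; 3 > 1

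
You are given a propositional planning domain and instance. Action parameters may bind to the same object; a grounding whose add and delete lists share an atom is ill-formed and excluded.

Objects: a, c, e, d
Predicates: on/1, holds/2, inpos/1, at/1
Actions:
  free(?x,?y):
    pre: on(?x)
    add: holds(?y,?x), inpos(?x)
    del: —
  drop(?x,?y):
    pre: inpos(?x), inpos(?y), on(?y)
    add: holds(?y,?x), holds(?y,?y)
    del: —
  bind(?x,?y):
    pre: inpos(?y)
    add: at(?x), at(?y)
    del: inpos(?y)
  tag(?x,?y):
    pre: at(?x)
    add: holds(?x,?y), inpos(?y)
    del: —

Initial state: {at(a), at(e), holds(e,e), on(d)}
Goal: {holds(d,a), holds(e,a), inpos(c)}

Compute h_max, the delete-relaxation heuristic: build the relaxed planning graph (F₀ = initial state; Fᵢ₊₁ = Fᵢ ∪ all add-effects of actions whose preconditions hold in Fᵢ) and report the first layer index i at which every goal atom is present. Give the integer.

F0 = init (4 atoms)
F1 = F0 ∪ {holds(a,a), holds(a,c), holds(a,d), holds(a,e), holds(c,d), holds(d,d), holds(e,a), holds(e,c), holds(e,d), inpos(a), inpos(c), inpos(d), inpos(e)}  (17 atoms)
F2 = F1 ∪ {at(c), at(d), holds(d,a), holds(d,c), holds(d,e)}  (22 atoms)
goal ⊆ F2  ⇒  h_max = 2

2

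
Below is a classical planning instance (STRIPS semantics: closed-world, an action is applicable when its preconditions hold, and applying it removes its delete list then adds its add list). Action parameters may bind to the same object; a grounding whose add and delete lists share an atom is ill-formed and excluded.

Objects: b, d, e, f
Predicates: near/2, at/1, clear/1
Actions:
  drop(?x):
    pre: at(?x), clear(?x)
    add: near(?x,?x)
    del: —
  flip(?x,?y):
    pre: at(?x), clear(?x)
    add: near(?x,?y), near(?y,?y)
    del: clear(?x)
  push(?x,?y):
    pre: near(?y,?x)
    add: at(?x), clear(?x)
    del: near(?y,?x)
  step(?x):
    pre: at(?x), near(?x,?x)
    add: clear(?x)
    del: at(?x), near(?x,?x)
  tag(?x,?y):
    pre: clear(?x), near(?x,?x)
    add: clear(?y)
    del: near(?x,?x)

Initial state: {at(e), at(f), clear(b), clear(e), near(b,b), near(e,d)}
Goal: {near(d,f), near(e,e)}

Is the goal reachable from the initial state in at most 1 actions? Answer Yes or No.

1. drop(e)  →  {at(e), at(f), clear(b), clear(e), near(b,b), near(e,d), near(e,e)}
2. push(d,e)  →  {at(d), at(e), at(f), clear(b), clear(d), clear(e), near(b,b), near(e,e)}
3. flip(d,f)  →  {at(d), at(e), at(f), clear(b), clear(e), near(b,b), near(d,f), near(e,e), near(f,f)}
optimal plan length = 3; 3 > 1

No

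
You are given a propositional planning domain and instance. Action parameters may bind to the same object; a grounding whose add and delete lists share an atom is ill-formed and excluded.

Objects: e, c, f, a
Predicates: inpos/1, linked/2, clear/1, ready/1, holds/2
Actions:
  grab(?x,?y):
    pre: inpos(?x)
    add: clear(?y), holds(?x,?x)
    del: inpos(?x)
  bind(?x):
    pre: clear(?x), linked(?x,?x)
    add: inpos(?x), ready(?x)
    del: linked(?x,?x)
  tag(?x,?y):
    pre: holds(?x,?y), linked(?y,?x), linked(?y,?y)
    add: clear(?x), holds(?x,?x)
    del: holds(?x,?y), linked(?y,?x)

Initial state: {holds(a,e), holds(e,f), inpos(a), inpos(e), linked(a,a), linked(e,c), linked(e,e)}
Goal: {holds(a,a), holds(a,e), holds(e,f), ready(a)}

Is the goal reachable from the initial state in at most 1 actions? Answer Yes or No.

1. grab(a,a)  →  {clear(a), holds(a,a), holds(a,e), holds(e,f), inpos(e), linked(a,a), linked(e,c), linked(e,e)}
2. bind(a)  →  {clear(a), holds(a,a), holds(a,e), holds(e,f), inpos(a), inpos(e), linked(e,c), linked(e,e), ready(a)}
optimal plan length = 2; 2 > 1

No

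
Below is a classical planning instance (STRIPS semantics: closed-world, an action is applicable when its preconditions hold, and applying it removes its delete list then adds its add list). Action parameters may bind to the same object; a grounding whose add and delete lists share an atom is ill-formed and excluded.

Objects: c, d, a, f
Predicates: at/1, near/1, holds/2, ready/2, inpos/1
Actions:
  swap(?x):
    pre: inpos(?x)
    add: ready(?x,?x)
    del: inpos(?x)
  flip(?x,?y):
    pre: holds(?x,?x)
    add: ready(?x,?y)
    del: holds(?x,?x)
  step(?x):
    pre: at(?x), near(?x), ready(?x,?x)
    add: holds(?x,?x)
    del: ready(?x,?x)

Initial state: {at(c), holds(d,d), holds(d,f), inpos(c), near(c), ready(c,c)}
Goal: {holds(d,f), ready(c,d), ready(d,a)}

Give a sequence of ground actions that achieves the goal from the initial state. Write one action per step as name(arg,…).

1. flip(d,a)  →  {at(c), holds(d,f), inpos(c), near(c), ready(c,c), ready(d,a)}
2. step(c)  →  {at(c), holds(c,c), holds(d,f), inpos(c), near(c), ready(d,a)}
3. flip(c,d)  →  {at(c), holds(d,f), inpos(c), near(c), ready(c,d), ready(d,a)}

flip(d,a); step(c); flip(c,d)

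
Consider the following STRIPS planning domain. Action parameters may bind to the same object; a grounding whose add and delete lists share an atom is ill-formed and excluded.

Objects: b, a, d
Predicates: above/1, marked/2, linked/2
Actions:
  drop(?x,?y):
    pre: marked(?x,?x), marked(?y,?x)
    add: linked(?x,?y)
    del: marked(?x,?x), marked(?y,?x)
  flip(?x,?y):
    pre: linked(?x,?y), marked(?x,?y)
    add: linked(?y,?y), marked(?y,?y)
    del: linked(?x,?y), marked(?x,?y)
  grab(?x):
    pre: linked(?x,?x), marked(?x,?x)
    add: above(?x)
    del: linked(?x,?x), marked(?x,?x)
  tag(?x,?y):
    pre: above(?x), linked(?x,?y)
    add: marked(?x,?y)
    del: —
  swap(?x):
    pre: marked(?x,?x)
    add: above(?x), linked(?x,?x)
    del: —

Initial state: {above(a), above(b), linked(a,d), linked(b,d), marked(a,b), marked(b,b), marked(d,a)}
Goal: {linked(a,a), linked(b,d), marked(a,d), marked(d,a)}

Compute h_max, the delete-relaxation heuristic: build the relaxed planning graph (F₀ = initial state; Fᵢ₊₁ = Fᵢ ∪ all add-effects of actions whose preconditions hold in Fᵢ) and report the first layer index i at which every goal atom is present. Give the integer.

F0 = init (7 atoms)
F1 = F0 ∪ {linked(b,a), linked(b,b), marked(a,d), marked(b,d)}  (11 atoms)
F2 = F1 ∪ {linked(d,d), marked(b,a), marked(d,d)}  (14 atoms)
F3 = F2 ∪ {above(d), linked(a,a), linked(d,a), linked(d,b), marked(a,a)}  (19 atoms)
goal ⊆ F3  ⇒  h_max = 3

3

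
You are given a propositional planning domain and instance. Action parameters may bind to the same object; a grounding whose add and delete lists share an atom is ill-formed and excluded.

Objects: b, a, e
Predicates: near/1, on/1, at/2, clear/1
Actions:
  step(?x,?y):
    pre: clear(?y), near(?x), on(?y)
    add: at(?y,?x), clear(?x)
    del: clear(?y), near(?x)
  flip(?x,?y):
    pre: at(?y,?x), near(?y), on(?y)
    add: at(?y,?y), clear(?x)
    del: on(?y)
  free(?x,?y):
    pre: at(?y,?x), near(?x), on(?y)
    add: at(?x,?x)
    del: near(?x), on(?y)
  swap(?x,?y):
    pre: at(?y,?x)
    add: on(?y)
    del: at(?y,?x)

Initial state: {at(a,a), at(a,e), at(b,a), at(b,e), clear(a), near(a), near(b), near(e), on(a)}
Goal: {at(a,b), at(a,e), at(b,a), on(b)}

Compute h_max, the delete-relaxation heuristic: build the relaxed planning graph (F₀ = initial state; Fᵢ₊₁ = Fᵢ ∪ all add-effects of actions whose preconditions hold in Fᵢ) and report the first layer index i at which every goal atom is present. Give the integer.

F0 = init (9 atoms)
F1 = F0 ∪ {at(a,b), at(e,e), clear(b), clear(e), on(b)}  (14 atoms)
goal ⊆ F1  ⇒  h_max = 1

1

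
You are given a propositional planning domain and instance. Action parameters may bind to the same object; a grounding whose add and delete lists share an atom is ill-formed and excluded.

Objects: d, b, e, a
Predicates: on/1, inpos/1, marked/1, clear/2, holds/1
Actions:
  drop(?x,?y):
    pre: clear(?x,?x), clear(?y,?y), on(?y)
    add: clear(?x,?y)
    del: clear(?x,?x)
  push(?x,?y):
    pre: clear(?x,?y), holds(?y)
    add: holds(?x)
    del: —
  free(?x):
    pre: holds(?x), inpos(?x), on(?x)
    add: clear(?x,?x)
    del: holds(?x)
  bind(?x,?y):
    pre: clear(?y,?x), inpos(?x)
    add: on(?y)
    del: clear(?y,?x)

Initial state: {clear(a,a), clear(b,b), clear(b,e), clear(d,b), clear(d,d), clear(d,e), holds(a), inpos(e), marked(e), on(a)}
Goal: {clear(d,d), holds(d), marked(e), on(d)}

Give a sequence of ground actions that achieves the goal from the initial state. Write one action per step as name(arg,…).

1. drop(b,a)  →  {clear(a,a), clear(b,a), clear(b,e), clear(d,b), clear(d,d), clear(d,e), holds(a), inpos(e), marked(e), on(a)}
2. push(b,a)  →  {clear(a,a), clear(b,a), clear(b,e), clear(d,b), clear(d,d), clear(d,e), holds(a), holds(b), inpos(e), marked(e), on(a)}
3. push(d,b)  →  {clear(a,a), clear(b,a), clear(b,e), clear(d,b), clear(d,d), clear(d,e), holds(a), holds(b), holds(d), inpos(e), marked(e), on(a)}
4. bind(e,d)  →  {clear(a,a), clear(b,a), clear(b,e), clear(d,b), clear(d,d), holds(a), holds(b), holds(d), inpos(e), marked(e), on(a), on(d)}

drop(b,a); push(b,a); push(d,b); bind(e,d)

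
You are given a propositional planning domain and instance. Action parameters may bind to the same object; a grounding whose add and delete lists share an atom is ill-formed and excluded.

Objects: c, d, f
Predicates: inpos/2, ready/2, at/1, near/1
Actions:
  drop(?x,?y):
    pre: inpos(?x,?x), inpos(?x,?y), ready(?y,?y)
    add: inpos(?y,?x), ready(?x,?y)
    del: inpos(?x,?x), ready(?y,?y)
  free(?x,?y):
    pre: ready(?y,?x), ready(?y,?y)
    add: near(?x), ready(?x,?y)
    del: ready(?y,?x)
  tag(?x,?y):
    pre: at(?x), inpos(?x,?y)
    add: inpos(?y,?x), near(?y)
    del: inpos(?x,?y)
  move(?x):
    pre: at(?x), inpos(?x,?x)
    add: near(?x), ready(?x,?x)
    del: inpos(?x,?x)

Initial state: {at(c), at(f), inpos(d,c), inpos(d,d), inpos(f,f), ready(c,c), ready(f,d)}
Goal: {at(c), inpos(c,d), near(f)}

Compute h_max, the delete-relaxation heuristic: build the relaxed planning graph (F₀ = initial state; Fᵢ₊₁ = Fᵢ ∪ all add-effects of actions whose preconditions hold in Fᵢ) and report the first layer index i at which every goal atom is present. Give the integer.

1

F0 = init (7 atoms)
F1 = F0 ∪ {inpos(c,d), near(f), ready(d,c), ready(f,f)}  (11 atoms)
goal ⊆ F1  ⇒  h_max = 1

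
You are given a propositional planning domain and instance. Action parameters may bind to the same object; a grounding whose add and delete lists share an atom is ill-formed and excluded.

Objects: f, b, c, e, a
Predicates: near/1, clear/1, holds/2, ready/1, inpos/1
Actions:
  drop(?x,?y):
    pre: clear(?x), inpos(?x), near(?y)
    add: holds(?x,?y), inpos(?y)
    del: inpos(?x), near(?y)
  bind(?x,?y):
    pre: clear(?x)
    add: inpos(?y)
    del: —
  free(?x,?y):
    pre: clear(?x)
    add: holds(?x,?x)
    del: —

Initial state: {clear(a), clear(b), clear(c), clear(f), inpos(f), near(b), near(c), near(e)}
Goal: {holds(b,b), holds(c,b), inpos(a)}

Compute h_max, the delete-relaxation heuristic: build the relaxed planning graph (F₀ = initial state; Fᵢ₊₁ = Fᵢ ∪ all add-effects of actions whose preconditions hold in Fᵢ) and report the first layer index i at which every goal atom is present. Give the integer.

2

F0 = init (8 atoms)
F1 = F0 ∪ {holds(a,a), holds(b,b), holds(c,c), holds(f,b), holds(f,c), holds(f,e), holds(f,f), inpos(a), inpos(b), inpos(c), inpos(e)}  (19 atoms)
F2 = F1 ∪ {holds(a,b), holds(a,c), holds(a,e), holds(b,c), holds(b,e), holds(c,b), holds(c,e)}  (26 atoms)
goal ⊆ F2  ⇒  h_max = 2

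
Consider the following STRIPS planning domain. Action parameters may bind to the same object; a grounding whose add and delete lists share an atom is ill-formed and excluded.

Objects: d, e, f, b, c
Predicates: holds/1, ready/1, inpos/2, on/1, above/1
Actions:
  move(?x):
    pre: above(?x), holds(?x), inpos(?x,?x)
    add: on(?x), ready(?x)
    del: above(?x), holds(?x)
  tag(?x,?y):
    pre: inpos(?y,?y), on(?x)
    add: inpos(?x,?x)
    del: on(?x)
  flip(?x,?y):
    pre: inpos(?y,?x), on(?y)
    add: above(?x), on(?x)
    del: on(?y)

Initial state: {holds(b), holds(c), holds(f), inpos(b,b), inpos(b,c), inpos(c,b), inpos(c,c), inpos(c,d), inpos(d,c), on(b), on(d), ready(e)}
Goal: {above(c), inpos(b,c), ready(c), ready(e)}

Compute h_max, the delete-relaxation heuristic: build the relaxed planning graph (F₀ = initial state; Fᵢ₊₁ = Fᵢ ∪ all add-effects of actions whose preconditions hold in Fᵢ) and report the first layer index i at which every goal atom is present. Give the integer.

2

F0 = init (12 atoms)
F1 = F0 ∪ {above(c), inpos(d,d), on(c)}  (15 atoms)
F2 = F1 ∪ {above(b), above(d), ready(c)}  (18 atoms)
goal ⊆ F2  ⇒  h_max = 2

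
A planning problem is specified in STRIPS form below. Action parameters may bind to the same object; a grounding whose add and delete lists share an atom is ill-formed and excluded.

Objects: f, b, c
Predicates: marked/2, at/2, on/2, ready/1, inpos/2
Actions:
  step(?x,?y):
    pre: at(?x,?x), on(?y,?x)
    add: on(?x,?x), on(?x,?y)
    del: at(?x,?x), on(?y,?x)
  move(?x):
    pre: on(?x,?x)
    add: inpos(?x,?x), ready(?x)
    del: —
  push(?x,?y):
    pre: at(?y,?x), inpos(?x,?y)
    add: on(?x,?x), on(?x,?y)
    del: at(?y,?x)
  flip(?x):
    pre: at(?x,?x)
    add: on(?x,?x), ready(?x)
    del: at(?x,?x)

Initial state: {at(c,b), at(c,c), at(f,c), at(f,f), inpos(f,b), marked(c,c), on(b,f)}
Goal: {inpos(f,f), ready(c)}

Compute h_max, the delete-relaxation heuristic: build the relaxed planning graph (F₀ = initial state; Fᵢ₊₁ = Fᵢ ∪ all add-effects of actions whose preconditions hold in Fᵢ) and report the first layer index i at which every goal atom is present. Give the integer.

F0 = init (7 atoms)
F1 = F0 ∪ {on(c,c), on(f,b), on(f,f), ready(c), ready(f)}  (12 atoms)
F2 = F1 ∪ {inpos(c,c), inpos(f,f)}  (14 atoms)
goal ⊆ F2  ⇒  h_max = 2

2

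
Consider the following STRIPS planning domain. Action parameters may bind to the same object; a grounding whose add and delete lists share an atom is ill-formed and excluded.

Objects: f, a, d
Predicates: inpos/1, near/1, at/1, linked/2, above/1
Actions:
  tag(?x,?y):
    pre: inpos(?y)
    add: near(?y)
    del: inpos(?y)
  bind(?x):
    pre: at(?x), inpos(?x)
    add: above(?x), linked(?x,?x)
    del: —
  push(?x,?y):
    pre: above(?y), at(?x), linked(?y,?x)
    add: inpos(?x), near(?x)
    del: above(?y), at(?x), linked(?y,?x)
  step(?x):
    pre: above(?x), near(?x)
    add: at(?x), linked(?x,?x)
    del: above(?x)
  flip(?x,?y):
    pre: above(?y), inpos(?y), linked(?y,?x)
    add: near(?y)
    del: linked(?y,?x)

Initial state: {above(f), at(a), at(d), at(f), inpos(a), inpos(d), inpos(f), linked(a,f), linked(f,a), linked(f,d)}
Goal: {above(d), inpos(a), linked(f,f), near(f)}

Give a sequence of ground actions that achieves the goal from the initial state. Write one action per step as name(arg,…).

1. tag(f,f)  →  {above(f), at(a), at(d), at(f), inpos(a), inpos(d), linked(a,f), linked(f,a), linked(f,d), near(f)}
2. bind(d)  →  {above(d), above(f), at(a), at(d), at(f), inpos(a), inpos(d), linked(a,f), linked(d,d), linked(f,a), linked(f,d), near(f)}
3. step(f)  →  {above(d), at(a), at(d), at(f), inpos(a), inpos(d), linked(a,f), linked(d,d), linked(f,a), linked(f,d), linked(f,f), near(f)}

tag(f,f); bind(d); step(f)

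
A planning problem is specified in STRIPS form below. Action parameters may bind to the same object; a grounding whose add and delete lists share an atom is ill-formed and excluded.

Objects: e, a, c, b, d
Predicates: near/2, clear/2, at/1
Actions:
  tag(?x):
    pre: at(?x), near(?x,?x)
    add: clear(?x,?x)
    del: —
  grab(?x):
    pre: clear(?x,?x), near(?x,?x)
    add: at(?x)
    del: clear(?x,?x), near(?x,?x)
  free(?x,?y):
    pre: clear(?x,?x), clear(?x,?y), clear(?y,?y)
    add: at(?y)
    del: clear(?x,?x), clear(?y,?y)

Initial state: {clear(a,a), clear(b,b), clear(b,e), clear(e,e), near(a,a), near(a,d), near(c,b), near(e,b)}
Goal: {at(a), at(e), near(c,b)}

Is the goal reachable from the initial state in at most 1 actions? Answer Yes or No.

No

1. grab(a)  →  {at(a), clear(b,b), clear(b,e), clear(e,e), near(a,d), near(c,b), near(e,b)}
2. free(e,e)  →  {at(a), at(e), clear(b,b), clear(b,e), near(a,d), near(c,b), near(e,b)}
optimal plan length = 2; 2 > 1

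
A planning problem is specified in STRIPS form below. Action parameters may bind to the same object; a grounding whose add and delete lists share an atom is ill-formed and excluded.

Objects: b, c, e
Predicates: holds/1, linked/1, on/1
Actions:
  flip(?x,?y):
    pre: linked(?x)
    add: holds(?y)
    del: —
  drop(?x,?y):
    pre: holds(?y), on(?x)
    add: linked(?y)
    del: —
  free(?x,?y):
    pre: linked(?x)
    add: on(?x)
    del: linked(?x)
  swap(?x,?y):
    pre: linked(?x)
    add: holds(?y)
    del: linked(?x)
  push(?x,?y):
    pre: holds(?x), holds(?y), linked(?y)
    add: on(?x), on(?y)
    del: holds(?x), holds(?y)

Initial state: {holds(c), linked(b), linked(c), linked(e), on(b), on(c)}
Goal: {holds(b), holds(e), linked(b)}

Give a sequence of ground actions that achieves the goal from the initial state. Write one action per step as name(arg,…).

1. flip(b,b)  →  {holds(b), holds(c), linked(b), linked(c), linked(e), on(b), on(c)}
2. flip(b,e)  →  {holds(b), holds(c), holds(e), linked(b), linked(c), linked(e), on(b), on(c)}

flip(b,b); flip(b,e)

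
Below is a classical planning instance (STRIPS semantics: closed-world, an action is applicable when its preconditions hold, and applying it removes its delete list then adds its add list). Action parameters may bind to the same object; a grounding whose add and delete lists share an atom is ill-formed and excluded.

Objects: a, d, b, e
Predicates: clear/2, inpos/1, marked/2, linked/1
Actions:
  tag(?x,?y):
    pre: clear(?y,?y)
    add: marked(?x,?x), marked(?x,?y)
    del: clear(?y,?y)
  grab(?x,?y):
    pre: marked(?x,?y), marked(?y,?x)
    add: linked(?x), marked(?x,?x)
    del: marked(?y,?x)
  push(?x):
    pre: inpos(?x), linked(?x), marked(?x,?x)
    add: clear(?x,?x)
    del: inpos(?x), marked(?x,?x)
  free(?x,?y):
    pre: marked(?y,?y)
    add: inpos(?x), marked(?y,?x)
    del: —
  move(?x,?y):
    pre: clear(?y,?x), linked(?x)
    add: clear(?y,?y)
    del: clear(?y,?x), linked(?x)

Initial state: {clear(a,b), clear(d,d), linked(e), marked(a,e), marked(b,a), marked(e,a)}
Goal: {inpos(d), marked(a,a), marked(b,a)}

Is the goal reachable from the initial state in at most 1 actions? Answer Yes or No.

No

1. tag(a,d)  →  {clear(a,b), linked(e), marked(a,a), marked(a,d), marked(a,e), marked(b,a), marked(e,a)}
2. free(d,a)  →  {clear(a,b), inpos(d), linked(e), marked(a,a), marked(a,d), marked(a,e), marked(b,a), marked(e,a)}
optimal plan length = 2; 2 > 1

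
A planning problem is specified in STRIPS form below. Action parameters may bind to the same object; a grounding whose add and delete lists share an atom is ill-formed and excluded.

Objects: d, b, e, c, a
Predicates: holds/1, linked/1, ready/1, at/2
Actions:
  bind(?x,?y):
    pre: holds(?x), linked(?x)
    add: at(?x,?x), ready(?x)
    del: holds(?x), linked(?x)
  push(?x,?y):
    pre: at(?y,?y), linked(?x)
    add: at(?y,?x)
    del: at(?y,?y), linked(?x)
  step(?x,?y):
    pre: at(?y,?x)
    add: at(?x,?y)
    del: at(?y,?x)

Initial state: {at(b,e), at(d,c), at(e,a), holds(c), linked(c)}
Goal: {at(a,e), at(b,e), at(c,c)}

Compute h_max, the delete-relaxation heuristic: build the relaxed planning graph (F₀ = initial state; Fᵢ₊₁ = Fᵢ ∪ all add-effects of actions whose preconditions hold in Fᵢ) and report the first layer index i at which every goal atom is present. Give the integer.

1

F0 = init (5 atoms)
F1 = F0 ∪ {at(a,e), at(c,c), at(c,d), at(e,b), ready(c)}  (10 atoms)
goal ⊆ F1  ⇒  h_max = 1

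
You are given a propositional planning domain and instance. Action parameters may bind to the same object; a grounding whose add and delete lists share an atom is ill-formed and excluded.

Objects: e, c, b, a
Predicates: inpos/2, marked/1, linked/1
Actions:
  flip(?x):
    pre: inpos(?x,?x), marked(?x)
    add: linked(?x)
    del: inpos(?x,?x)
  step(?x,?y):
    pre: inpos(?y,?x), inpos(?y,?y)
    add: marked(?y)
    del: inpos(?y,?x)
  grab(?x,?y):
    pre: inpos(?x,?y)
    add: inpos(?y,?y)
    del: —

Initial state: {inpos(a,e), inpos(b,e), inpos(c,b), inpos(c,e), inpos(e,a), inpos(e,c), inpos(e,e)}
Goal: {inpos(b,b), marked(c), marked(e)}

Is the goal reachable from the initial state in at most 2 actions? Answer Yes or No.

1. step(e,e)  →  {inpos(a,e), inpos(b,e), inpos(c,b), inpos(c,e), inpos(e,a), inpos(e,c), marked(e)}
2. grab(e,c)  →  {inpos(a,e), inpos(b,e), inpos(c,b), inpos(c,c), inpos(c,e), inpos(e,a), inpos(e,c), marked(e)}
3. step(e,c)  →  {inpos(a,e), inpos(b,e), inpos(c,b), inpos(c,c), inpos(e,a), inpos(e,c), marked(c), marked(e)}
4. grab(c,b)  →  {inpos(a,e), inpos(b,b), inpos(b,e), inpos(c,b), inpos(c,c), inpos(e,a), inpos(e,c), marked(c), marked(e)}
optimal plan length = 4; 4 > 2

No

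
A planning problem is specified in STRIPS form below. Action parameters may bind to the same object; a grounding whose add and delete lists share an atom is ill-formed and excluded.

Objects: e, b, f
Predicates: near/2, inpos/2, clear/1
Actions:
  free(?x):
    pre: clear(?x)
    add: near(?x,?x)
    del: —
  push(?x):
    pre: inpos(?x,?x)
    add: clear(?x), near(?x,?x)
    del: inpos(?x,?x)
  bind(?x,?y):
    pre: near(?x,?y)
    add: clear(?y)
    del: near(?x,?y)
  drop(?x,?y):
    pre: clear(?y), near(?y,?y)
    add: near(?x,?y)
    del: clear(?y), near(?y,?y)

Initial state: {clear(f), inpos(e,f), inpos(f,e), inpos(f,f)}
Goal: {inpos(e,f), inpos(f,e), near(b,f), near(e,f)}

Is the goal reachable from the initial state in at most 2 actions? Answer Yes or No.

No

1. free(f)  →  {clear(f), inpos(e,f), inpos(f,e), inpos(f,f), near(f,f)}
2. drop(e,f)  →  {inpos(e,f), inpos(f,e), inpos(f,f), near(e,f)}
3. push(f)  →  {clear(f), inpos(e,f), inpos(f,e), near(e,f), near(f,f)}
4. drop(b,f)  →  {inpos(e,f), inpos(f,e), near(b,f), near(e,f)}
optimal plan length = 4; 4 > 2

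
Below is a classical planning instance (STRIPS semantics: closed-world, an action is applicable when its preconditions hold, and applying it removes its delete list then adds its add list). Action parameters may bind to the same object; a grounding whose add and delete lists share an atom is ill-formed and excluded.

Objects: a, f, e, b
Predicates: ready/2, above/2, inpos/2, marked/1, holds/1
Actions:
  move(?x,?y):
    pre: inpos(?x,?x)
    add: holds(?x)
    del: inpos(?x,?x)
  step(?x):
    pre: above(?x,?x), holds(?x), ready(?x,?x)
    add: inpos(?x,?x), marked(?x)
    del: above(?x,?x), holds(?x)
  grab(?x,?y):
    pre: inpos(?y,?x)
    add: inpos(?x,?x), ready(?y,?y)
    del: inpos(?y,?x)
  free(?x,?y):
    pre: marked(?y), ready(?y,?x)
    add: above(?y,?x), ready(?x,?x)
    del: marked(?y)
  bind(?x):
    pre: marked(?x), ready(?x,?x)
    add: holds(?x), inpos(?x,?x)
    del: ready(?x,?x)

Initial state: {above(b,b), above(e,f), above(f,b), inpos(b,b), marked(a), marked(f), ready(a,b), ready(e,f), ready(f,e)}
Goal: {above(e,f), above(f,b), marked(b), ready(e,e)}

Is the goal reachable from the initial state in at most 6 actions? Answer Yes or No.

1. move(b,a)  →  {above(b,b), above(e,f), above(f,b), holds(b), marked(a), marked(f), ready(a,b), ready(e,f), ready(f,e)}
2. free(e,f)  →  {above(b,b), above(e,f), above(f,b), above(f,e), holds(b), marked(a), ready(a,b), ready(e,e), ready(e,f), ready(f,e)}
3. free(b,a)  →  {above(a,b), above(b,b), above(e,f), above(f,b), above(f,e), holds(b), ready(a,b), ready(b,b), ready(e,e), ready(e,f), ready(f,e)}
4. step(b)  →  {above(a,b), above(e,f), above(f,b), above(f,e), inpos(b,b), marked(b), ready(a,b), ready(b,b), ready(e,e), ready(e,f), ready(f,e)}
optimal plan length = 4; 4 ≤ 6

Yes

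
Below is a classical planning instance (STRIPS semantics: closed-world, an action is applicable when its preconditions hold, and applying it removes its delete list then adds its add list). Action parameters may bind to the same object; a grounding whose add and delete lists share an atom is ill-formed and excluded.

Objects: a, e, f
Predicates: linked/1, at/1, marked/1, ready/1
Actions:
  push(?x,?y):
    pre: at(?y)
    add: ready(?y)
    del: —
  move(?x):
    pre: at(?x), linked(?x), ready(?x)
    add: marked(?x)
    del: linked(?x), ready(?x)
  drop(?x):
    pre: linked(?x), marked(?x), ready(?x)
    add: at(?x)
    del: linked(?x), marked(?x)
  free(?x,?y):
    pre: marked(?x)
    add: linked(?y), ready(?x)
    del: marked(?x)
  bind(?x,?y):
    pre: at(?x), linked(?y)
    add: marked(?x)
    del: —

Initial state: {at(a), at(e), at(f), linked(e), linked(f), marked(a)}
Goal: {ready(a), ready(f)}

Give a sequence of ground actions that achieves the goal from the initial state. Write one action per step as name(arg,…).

1. push(a,a)  →  {at(a), at(e), at(f), linked(e), linked(f), marked(a), ready(a)}
2. push(a,f)  →  {at(a), at(e), at(f), linked(e), linked(f), marked(a), ready(a), ready(f)}

push(a,a); push(a,f)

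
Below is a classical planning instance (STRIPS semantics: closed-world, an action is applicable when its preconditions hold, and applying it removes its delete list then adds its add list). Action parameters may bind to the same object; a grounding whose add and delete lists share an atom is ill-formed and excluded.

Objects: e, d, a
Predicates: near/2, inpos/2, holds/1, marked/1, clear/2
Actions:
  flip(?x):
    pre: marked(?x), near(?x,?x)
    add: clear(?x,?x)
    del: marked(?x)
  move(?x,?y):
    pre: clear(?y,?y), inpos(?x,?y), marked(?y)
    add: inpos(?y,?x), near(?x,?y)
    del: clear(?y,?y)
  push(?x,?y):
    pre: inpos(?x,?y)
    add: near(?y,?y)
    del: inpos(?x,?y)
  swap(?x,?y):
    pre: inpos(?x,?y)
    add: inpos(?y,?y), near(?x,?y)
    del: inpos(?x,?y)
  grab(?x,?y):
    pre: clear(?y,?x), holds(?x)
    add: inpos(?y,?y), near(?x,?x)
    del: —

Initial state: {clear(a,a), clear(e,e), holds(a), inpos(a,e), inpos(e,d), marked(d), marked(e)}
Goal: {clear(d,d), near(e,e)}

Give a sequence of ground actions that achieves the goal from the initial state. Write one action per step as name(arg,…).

1. push(e,d)  →  {clear(a,a), clear(e,e), holds(a), inpos(a,e), marked(d), marked(e), near(d,d)}
2. flip(d)  →  {clear(a,a), clear(d,d), clear(e,e), holds(a), inpos(a,e), marked(e), near(d,d)}
3. push(a,e)  →  {clear(a,a), clear(d,d), clear(e,e), holds(a), marked(e), near(d,d), near(e,e)}

push(e,d); flip(d); push(a,e)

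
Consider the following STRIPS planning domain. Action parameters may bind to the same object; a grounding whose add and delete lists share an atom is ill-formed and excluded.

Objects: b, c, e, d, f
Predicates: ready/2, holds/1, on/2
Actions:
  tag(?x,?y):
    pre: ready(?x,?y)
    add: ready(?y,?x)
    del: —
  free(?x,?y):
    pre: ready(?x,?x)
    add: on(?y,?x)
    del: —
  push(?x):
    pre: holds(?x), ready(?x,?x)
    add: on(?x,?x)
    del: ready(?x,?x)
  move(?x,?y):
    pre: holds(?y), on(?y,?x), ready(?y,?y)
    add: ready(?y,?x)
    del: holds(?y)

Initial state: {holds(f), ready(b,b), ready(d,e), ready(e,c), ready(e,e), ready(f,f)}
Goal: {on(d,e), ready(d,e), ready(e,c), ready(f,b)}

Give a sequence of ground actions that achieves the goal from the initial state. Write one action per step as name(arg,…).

1. free(b,f)  →  {holds(f), on(f,b), ready(b,b), ready(d,e), ready(e,c), ready(e,e), ready(f,f)}
2. free(e,d)  →  {holds(f), on(d,e), on(f,b), ready(b,b), ready(d,e), ready(e,c), ready(e,e), ready(f,f)}
3. move(b,f)  →  {on(d,e), on(f,b), ready(b,b), ready(d,e), ready(e,c), ready(e,e), ready(f,b), ready(f,f)}

free(b,f); free(e,d); move(b,f)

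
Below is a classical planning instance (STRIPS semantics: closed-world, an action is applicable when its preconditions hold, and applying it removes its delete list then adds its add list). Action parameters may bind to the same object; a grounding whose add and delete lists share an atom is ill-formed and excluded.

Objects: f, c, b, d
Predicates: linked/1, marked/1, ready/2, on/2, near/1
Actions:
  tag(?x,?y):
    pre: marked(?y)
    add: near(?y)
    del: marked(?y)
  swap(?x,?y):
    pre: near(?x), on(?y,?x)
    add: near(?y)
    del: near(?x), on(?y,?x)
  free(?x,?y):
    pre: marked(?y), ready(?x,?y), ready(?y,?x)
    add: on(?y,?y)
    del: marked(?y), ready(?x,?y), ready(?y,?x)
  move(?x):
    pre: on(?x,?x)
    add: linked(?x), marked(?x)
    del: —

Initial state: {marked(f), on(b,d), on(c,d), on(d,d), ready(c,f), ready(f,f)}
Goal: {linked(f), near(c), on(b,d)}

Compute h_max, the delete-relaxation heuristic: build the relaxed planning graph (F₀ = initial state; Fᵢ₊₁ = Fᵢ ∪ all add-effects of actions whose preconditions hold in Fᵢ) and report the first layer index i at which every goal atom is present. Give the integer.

3

F0 = init (6 atoms)
F1 = F0 ∪ {linked(d), marked(d), near(f), on(f,f)}  (10 atoms)
F2 = F1 ∪ {linked(f), near(d)}  (12 atoms)
F3 = F2 ∪ {near(b), near(c)}  (14 atoms)
goal ⊆ F3  ⇒  h_max = 3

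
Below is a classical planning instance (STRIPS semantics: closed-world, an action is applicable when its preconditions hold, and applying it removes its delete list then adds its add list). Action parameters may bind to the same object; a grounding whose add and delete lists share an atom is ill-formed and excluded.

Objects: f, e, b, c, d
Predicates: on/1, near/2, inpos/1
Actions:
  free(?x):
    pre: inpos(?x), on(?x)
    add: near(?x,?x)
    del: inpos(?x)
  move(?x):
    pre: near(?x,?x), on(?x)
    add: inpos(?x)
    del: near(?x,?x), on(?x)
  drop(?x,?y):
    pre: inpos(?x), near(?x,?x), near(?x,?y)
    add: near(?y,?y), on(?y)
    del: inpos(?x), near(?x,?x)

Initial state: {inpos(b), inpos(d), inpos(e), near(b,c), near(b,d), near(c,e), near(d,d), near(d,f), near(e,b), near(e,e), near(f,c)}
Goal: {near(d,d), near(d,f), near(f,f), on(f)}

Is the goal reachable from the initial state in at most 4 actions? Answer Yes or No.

1. drop(e,b)  →  {inpos(b), inpos(d), near(b,b), near(b,c), near(b,d), near(c,e), near(d,d), near(d,f), near(e,b), near(f,c), on(b)}
2. drop(d,f)  →  {inpos(b), near(b,b), near(b,c), near(b,d), near(c,e), near(d,f), near(e,b), near(f,c), near(f,f), on(b), on(f)}
3. drop(b,d)  →  {near(b,c), near(b,d), near(c,e), near(d,d), near(d,f), near(e,b), near(f,c), near(f,f), on(b), on(d), on(f)}
optimal plan length = 3; 3 ≤ 4

Yes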